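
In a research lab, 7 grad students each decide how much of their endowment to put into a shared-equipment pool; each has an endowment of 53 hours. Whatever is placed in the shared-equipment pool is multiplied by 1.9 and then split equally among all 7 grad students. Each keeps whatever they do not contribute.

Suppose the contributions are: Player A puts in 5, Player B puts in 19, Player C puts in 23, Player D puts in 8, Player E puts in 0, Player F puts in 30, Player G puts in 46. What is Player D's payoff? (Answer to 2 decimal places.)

Total contributed: 5 + 19 + 23 + 8 + 0 + 30 + 46 = 131.
Each receives 1.9 × 131 / 7 = 35.56 from the shared-equipment pool.
Player D keeps 53 − 8 = 45, so Player D's payoff is 45 + 35.56 = 80.56.

80.56 hours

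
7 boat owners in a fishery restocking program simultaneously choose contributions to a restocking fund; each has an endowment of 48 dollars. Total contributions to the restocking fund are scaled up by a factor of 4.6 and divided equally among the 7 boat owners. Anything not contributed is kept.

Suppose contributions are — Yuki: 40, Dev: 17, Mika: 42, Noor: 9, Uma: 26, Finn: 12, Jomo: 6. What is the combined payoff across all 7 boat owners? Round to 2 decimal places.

Total contributed: 40 + 17 + 42 + 9 + 26 + 12 + 6 = 152; total kept: 7 × 48 − 152 = 184.
The restocking fund pays out 4.6 × 152 = 699.20 in aggregate.
Group total = 184 + 699.20 = 883.20.

883.20 dollars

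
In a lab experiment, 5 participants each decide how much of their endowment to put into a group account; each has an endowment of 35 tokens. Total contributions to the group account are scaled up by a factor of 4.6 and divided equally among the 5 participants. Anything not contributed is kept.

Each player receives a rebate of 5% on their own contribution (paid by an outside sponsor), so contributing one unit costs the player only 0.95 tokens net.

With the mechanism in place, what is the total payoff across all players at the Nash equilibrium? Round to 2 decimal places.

175.00 tokens

The effective private return is (4.6/5) / 0.95 = 0.9684, which is still under 1, so the mechanism doesn't change anyone's dominant strategy: zero contribution.
At the Nash equilibrium no one contributes; group total payoff = 5 × 35 = 175.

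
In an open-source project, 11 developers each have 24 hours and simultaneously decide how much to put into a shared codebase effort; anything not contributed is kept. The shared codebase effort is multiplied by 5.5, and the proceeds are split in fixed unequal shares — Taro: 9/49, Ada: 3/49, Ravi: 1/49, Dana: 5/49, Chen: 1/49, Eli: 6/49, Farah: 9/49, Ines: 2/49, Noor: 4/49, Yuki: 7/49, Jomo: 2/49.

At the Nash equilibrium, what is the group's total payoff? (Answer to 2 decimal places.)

Each unit j contributes comes back to j as 5.5 × (j's share), so j prefers to contribute only if that share exceeds 1/5.5 = 0.1818; otherwise keeping the unit dominates.
The shares above 0.1818 belong to Taro and Farah, contributing 24 each; the remaining 9 contribute 0. Total contributed: 48.
The shared codebase effort pays out 5.5 × 48 = 264.00 in total (split across the unequal shares, but the aggregate is all that matters for the group sum).
The 9 free-riders keep 24 each, adding 216. Group total = 216 + 264.00 = 480.00.

480.00 hours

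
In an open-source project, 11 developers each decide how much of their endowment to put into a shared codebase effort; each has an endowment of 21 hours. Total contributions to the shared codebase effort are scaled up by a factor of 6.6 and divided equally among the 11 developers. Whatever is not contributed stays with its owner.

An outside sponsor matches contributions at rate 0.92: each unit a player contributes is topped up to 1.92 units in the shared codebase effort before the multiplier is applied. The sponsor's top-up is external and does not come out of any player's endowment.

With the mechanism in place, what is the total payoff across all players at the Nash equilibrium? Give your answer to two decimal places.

2927.23 hours

The effective private return per unit is now 6.6 × 1.92 / 11 = 1.1520 > 1, so every player's dominant strategy flips to full contribution.
At the Nash equilibrium everyone contributes 21. Group total payoff = 6.6 × 1.92 × 231 = 2927.23.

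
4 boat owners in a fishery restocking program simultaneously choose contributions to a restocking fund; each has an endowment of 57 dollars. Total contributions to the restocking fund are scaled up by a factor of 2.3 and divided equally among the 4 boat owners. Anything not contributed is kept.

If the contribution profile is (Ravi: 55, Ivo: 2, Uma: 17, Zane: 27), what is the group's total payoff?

359.30 dollars

Total contributed: 55 + 2 + 17 + 27 = 101; total kept: 4 × 57 − 101 = 127.
The restocking fund pays out 2.3 × 101 = 232.30 in aggregate.
Group total = 127 + 232.30 = 359.30.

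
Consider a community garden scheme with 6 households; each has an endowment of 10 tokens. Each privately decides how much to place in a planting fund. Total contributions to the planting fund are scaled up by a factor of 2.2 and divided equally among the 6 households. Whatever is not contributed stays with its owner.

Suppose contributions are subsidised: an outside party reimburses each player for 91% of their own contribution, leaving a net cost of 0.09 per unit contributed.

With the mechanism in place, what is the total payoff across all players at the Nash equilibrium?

Under the mechanism each unit contributed yields (2.2/6) / 0.09 = 4.0741 back to its contributor per unit of net cost, which exceeds 1, making full contribution the dominant choice for everyone.
So the Nash equilibrium is full contribution by all 6; the group earns 6 × (10 × 0.91 + 2.2 × 10) = 186.60.

186.60 tokens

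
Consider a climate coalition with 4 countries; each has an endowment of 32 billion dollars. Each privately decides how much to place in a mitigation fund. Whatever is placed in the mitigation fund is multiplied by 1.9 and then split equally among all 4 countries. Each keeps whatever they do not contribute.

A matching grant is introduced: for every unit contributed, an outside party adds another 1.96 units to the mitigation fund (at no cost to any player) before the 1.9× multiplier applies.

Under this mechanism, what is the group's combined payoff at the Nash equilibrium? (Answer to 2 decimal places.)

The effective private return per unit is now 1.9 × 2.96 / 4 = 1.4060 > 1, so every player's dominant strategy flips to full contribution.
So the Nash equilibrium is full contribution by all 4; the group earns 1.9 × 2.96 × 128 = 719.87.

719.87 billion dollars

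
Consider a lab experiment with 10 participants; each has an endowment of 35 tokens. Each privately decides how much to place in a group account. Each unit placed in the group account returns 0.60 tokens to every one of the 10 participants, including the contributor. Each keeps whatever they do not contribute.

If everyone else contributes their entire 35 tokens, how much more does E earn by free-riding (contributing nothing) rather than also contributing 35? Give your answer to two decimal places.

14.00 tokens

Switching from a contribution of 35 to 0 lets E keep an extra 35 tokens, but lowers the group account by 35, which costs E their own share of that drop: 0.60 × 35 = 21.00.
Net gain = 35 − 21.00 = 14.00. The private return per contributed unit (0.60) is below 1, so free-riding is indeed the best response regardless of what the others do.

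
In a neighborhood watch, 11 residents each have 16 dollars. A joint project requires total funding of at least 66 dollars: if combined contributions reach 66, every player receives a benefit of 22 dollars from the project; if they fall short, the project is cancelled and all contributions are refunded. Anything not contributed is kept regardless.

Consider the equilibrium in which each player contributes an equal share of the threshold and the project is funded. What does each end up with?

Equal share of the threshold: 66/11 = 6.
At this profile no one gains by cutting their contribution: any cut drops the total below 66, the project is cancelled, contributions are refunded, and the deviator ends with 16, which is less than 16 − 6 + 22 = 32. Contributing more than 6 just wastes the excess. So contributing exactly 6 is a best response.
Each player's payoff: 16 − 6 + 22 = 32.

32 dollars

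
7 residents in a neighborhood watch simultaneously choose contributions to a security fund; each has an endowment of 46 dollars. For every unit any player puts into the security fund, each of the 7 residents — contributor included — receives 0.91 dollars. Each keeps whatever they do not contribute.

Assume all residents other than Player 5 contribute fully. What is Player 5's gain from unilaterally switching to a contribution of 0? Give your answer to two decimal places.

Switching from a contribution of 46 to 0 lets Player 5 keep an extra 46 dollars, but lowers the security fund by 46, which costs Player 5 their own share of that drop: 0.91 × 46 = 41.86.
Net gain = 46 − 41.86 = 4.14. The private return per contributed unit (0.91) is below 1, so free-riding is indeed the best response regardless of what the others do.

4.14 dollars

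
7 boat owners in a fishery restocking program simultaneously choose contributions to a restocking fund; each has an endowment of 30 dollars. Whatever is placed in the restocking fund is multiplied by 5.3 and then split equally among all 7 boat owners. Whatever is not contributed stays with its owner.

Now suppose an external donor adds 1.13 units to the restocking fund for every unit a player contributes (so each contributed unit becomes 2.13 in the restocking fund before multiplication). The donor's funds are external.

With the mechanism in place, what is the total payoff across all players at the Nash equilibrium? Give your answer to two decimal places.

With the mechanism, a contributed unit returns 5.3 × 2.13 / 7 = 1.6127 per unit of net cost to the contributor — now above 1 — so contributing fully is weakly dominant for every player.
At the Nash equilibrium everyone contributes 30. Group total payoff = 5.3 × 2.13 × 210 = 2370.69.

2370.69 dollars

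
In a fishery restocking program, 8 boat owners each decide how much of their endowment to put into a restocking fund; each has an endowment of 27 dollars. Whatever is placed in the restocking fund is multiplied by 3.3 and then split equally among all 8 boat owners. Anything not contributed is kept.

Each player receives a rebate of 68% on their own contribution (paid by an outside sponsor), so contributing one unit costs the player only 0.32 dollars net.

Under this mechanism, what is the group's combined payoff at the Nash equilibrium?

859.68 dollars

With the mechanism, a contributed unit returns (3.3/8) / 0.32 = 1.2891 per unit of net cost to the contributor — now above 1 — so contributing fully is weakly dominant for every player.
So the Nash equilibrium is full contribution by all 8; the group earns 8 × (27 × 0.68 + 3.3 × 27) = 859.68.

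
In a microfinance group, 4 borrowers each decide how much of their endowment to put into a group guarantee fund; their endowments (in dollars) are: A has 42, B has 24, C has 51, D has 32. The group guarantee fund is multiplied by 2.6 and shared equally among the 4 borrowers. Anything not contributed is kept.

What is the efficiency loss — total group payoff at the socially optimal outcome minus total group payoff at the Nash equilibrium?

The private return per contributed unit is 2.6/4 = 0.6500 < 1 for every player regardless of endowment, so the Nash equilibrium is zero contribution and the group total is Σ E_j = 42 + 24 + 51 + 32 = 149.
Each contributed unit returns 2.600 to the group, so the social optimum is full contribution by everyone: group total = 2.600 × 149 = 387.40.
Efficiency loss = (2.600 − 1) × 149 = 238.40.

238.40 dollars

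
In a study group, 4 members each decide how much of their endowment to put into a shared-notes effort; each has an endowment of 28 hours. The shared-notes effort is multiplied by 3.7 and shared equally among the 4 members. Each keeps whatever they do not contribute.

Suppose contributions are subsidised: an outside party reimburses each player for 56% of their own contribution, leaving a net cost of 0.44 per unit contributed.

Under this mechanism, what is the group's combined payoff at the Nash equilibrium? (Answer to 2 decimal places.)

477.12 hours

With the mechanism, a contributed unit returns (3.7/4) / 0.44 = 2.1023 per unit of net cost to the contributor — now above 1 — so contributing fully is weakly dominant for every player.
So the Nash equilibrium is full contribution by all 4; the group earns 4 × (28 × 0.56 + 3.7 × 28) = 477.12.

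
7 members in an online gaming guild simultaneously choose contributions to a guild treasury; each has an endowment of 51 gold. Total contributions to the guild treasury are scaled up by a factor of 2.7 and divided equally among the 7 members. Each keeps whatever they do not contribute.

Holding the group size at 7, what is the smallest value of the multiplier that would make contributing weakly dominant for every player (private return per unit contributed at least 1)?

7

A contributed unit returns (multiplier)/7 to its contributor.
This reaches 1 exactly when the multiplier is 7.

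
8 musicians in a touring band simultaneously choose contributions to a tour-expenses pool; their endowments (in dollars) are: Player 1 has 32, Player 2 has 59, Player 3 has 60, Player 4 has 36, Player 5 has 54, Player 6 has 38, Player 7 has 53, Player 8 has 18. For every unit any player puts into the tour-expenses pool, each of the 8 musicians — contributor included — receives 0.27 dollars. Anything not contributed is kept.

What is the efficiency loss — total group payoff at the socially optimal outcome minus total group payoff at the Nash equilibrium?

406.00 dollars

The private return per contributed unit is 0.27 < 1 for everyone, so the Nash equilibrium is zero contribution and the group total is Σ E_j = 32 + 59 + 60 + 36 + 54 + 38 + 53 + 18 = 350.
Each contributed unit returns 2.160 to the group, so the social optimum is full contribution by everyone: group total = 2.160 × 350 = 756.00.
Efficiency loss = (2.160 − 1) × 350 = 406.00.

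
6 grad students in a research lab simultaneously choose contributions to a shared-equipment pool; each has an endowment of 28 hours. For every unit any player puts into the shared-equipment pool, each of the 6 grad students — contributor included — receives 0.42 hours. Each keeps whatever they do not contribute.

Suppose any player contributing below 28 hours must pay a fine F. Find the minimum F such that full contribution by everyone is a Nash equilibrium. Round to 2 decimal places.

16.24 hours

Given the others contribute fully, the best deviation is to contribute 0 (any partial contribution still incurs the fine and gives up units whose private return 0.42 is below 1).
Deviating from 28 to 0 saves 28 hours but forfeits the deviator's share of the drop in the shared-equipment pool: 0.42 × 28 = 11.76.
So the deviation gain is 28 − 11.76 = 16.24, and the fine must be at least 16.24 hours to wipe it out.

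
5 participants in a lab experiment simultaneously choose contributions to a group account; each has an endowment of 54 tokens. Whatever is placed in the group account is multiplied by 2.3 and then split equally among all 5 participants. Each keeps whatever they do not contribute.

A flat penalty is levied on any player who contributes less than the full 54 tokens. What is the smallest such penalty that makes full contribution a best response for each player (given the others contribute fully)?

Given the others contribute fully, the best deviation is to contribute 0 (any partial contribution still incurs the fine and gives up units whose private return 0.4600 is below 1).
Deviating from 54 to 0 saves 54 tokens but forfeits the deviator's share of the drop in the group account: 2.3/5 × 54 = 24.84.
So the deviation gain is 54 − 24.84 = 29.16, and the fine must be at least 29.16 tokens to wipe it out.

29.16 tokens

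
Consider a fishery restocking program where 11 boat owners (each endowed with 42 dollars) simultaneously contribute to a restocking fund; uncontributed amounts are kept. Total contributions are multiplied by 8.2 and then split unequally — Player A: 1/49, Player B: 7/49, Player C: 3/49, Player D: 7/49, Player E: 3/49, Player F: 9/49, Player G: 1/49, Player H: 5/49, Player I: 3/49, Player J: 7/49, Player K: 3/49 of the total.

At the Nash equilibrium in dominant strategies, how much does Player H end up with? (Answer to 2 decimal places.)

For player j, contributing a unit is worthwhile iff 8.2 × (j's share) ≥ 1, i.e. iff j's share is at least 0.1220.
The shares above 0.1220 belong to Player B, Player D, Player F and Player J, contributing 42 each; the remaining 7 contribute 0. Total contributed: 168.
Player H keeps 42 and receives 8.2 × 168 × 5/49 = 140.57 from the restocking fund, for a payoff of 182.57.

182.57 dollars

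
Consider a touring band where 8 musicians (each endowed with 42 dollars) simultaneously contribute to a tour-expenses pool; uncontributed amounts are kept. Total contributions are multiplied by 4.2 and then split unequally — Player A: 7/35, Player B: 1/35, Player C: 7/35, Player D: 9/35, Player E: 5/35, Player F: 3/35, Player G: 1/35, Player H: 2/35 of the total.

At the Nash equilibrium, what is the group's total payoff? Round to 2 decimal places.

470.40 dollars

Player j's private return per contributed unit is 4.2 × (j's share). Contributing is weakly dominant for j when that share is at least 1/4.2 = 0.2381, and contributing 0 is dominant otherwise.
The only share above 0.2381 is Player D's 9/35, contributing 42; the remaining 7 contribute 0. Total contributed: 42.
The tour-expenses pool pays out 4.2 × 42 = 176.40 in total (split across the unequal shares, but the aggregate is all that matters for the group sum).
The 7 free-riders keep 42 each, adding 294. Group total = 294 + 176.40 = 470.40.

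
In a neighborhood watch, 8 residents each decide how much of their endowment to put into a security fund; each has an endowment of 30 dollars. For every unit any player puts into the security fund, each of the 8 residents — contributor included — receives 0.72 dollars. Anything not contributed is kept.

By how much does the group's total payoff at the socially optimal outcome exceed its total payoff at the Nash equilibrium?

The private return per contributed unit is 0.72 < 1, so contributing 0 is dominant for every player. At the Nash equilibrium everyone keeps their 30, and the group total is 8 × 30 = 240.
Each contributed unit returns 5.760 to the group as a whole (0.72 to each of 8 players), which exceeds 1, so the social optimum is full contribution: group total = 5.760 × 240 = 1382.40.
Efficiency loss = 1382.40 − 240 = 1142.40.

1142.40 dollars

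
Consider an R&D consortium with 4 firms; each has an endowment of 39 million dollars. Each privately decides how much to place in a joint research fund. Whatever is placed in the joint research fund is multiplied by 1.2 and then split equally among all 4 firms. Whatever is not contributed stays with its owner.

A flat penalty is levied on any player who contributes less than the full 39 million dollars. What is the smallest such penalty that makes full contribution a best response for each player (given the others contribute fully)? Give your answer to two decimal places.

Given the others contribute fully, the best deviation is to contribute 0 (any partial contribution still incurs the fine and gives up units whose private return 0.3000 is below 1).
Deviating from 39 to 0 saves 39 million dollars but forfeits the deviator's share of the drop in the joint research fund: 1.2/4 × 39 = 11.70.
So the deviation gain is 39 − 11.70 = 27.30, and the fine must be at least 27.30 million dollars to wipe it out.

27.30 million dollars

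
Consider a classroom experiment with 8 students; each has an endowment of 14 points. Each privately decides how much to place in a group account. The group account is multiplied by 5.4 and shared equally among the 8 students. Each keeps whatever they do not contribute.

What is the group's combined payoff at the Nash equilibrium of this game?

112.00 points

Each contributed unit returns 5.4/8 = 0.6750 to its contributor — below 1 — so contributing 0 is dominant for every player. At the Nash equilibrium everyone keeps their 14, and the group total is 8 × 14 = 112.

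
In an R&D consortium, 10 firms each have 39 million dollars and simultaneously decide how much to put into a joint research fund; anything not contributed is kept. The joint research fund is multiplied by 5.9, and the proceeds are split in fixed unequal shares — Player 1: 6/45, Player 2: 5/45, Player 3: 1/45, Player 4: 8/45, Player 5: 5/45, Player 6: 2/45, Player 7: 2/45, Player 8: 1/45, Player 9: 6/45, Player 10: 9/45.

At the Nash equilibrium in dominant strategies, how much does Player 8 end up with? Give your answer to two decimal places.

49.23 million dollars

Each unit j contributes comes back to j as 5.9 × (j's share), so j prefers to contribute only if that share exceeds 1/5.9 = 0.1695; otherwise keeping the unit dominates.
The shares above 0.1695 belong to Player 4 and Player 10, contributing 39 each; the remaining 8 contribute 0. Total contributed: 78.
Player 8 keeps 39 and receives 5.9 × 78 × 1/45 = 10.23 from the joint research fund, for a payoff of 49.23.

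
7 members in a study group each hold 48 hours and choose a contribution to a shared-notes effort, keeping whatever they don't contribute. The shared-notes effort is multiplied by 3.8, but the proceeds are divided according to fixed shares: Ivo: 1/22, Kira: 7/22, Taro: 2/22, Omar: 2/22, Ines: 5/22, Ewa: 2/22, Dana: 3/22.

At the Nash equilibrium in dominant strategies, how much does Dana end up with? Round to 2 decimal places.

Each unit j contributes comes back to j as 3.8 × (j's share), so j prefers to contribute only if that share exceeds 1/3.8 = 0.2632; otherwise keeping the unit dominates.
The only share above 0.2632 is Kira's 7/22, contributing 48; the remaining 6 contribute 0. Total contributed: 48.
Dana keeps 48 and receives 3.8 × 48 × 3/22 = 24.87 from the shared-notes effort, for a payoff of 72.87.

72.87 hours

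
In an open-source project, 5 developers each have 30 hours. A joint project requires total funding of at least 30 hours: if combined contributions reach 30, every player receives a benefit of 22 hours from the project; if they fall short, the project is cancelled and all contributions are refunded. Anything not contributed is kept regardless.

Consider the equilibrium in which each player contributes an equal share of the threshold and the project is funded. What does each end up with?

Equal share of the threshold: 30/5 = 6.
At this profile no one gains by cutting their contribution: any cut drops the total below 30, the project is cancelled, contributions are refunded, and the deviator ends with 30, which is less than 30 − 6 + 22 = 46. Contributing more than 6 just wastes the excess. So contributing exactly 6 is a best response.
Each player's payoff: 30 − 6 + 22 = 46.

46 hours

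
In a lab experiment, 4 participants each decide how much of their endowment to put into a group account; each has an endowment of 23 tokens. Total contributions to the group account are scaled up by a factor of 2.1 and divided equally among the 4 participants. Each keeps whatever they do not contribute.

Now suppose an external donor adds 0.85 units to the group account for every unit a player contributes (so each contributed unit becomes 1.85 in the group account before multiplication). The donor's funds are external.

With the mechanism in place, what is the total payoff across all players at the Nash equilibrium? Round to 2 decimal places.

The effective private return is 2.1 × 1.85 / 4 = 0.9713, which is still under 1, so the mechanism doesn't change anyone's dominant strategy: zero contribution.
Everyone keeps their endowment and the group total is 4 × 23 = 92.

92.00 tokens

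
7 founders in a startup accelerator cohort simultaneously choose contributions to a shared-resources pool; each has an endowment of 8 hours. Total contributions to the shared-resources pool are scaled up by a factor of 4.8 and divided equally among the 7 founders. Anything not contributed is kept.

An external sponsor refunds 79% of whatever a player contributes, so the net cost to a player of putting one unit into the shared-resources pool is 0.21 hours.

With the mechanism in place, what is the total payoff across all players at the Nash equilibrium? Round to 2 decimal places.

Under the mechanism each unit contributed yields (4.8/7) / 0.21 = 3.2653 back to its contributor per unit of net cost, which exceeds 1, making full contribution the dominant choice for everyone.
At the Nash equilibrium everyone contributes 8. Group total payoff = 7 × (8 × 0.79 + 4.8 × 8) = 313.04.

313.04 hours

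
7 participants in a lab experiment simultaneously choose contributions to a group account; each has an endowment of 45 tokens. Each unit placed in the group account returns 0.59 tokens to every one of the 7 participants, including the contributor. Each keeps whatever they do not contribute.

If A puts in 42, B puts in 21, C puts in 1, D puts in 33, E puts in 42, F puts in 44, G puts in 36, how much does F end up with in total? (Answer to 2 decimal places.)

Total contributed: 42 + 21 + 1 + 33 + 42 + 44 + 36 = 219.
Each receives 0.59 × 219 = 129.21 from the group account.
F keeps 45 − 44 = 1, so F's payoff is 1 + 129.21 = 130.21.

130.21 tokens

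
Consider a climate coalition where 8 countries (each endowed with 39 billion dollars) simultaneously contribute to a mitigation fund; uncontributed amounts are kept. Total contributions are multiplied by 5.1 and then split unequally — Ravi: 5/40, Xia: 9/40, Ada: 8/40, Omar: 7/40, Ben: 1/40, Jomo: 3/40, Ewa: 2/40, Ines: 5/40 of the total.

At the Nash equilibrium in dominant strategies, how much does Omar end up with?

108.62 billion dollars

Player j's private return per contributed unit is 5.1 × (j's share). Contributing is weakly dominant for j when that share is at least 1/5.1 = 0.1961, and contributing 0 is dominant otherwise.
Xia and Ada clear that bar, contributing 39 each; the remaining 6 contribute 0. Total contributed: 78.
Omar keeps 39 and receives 5.1 × 78 × 7/40 = 69.62 from the mitigation fund, for a payoff of 108.62.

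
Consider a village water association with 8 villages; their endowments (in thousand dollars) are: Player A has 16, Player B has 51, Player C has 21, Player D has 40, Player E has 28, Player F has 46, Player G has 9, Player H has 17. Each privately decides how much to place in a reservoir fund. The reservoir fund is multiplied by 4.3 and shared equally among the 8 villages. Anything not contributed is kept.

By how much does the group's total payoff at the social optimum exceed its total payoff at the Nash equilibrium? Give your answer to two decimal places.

752.40 thousand dollars

The private return per contributed unit is 4.3/8 = 0.5375 < 1 for every player regardless of endowment, so the Nash equilibrium is zero contribution and the group total is Σ E_j = 16 + 51 + 21 + 40 + 28 + 46 + 9 + 17 = 228.
Each contributed unit returns 4.300 to the group, so the social optimum is full contribution by everyone: group total = 4.300 × 228 = 980.40.
Efficiency loss = (4.300 − 1) × 228 = 752.40.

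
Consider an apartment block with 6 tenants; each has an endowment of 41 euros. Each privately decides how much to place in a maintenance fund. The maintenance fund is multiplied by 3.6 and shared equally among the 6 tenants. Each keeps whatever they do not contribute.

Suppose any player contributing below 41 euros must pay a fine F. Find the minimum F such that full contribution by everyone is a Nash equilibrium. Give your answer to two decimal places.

Given the others contribute fully, the best deviation is to contribute 0 (any partial contribution still incurs the fine and gives up units whose private return 0.6000 is below 1).
Deviating from 41 to 0 saves 41 euros but forfeits the deviator's share of the drop in the maintenance fund: 3.6/6 × 41 = 24.60.
So the deviation gain is 41 − 24.60 = 16.40, and the fine must be at least 16.40 euros to wipe it out.

16.40 euros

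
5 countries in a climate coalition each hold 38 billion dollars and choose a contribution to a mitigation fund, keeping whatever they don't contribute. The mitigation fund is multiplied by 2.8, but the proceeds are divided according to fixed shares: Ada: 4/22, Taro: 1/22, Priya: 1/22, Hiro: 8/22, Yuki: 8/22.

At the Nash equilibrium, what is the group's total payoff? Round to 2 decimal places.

326.80 billion dollars

A player with share s gets back 2.8·s per unit contributed, so full contribution is dominant for anyone with s > 1/2.8 = 0.3571 and zero contribution is dominant for anyone below.
Hiro and Yuki are above the threshold, contributing 38 each; the remaining 3 contribute 0. Total contributed: 76.
The mitigation fund pays out 2.8 × 76 = 212.80 in total (split across the unequal shares, but the aggregate is all that matters for the group sum).
The 3 free-riders keep 38 each, adding 114. Group total = 114 + 212.80 = 326.80.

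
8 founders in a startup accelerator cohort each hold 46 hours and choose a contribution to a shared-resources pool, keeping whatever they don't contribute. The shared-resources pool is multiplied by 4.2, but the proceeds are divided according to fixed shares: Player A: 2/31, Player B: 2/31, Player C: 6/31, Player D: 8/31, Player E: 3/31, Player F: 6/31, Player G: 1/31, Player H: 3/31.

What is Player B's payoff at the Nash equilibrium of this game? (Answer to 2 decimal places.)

58.46 hours

A player with share s gets back 4.2·s per unit contributed, so full contribution is dominant for anyone with s > 1/4.2 = 0.2381 and zero contribution is dominant for anyone below.
Only Player D (8/31) clears that bar, contributing 46; the remaining 7 contribute 0. Total contributed: 46.
Player B keeps 46 and receives 4.2 × 46 × 2/31 = 12.46 from the shared-resources pool, for a payoff of 58.46.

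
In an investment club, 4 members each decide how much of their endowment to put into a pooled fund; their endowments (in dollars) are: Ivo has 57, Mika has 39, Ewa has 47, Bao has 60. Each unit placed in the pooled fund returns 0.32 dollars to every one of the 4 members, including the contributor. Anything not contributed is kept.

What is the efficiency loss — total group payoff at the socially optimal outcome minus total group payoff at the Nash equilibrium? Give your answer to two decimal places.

56.84 dollars

The private return per contributed unit is 0.32 < 1 for everyone, so the Nash equilibrium is zero contribution and the group total is Σ E_j = 57 + 39 + 47 + 60 = 203.
Each contributed unit returns 1.280 to the group, so the social optimum is full contribution by everyone: group total = 1.280 × 203 = 259.84.
Efficiency loss = (1.280 − 1) × 203 = 56.84.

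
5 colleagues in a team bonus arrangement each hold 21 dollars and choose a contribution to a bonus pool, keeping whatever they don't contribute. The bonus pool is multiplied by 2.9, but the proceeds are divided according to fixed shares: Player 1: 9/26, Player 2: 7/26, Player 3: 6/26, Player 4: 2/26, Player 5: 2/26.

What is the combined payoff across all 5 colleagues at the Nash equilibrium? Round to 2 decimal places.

144.90 dollars

A player with share s gets back 2.9·s per unit contributed, so full contribution is dominant for anyone with s > 1/2.9 = 0.3448 and zero contribution is dominant for anyone below.
Only Player 1 (9/26) clears that bar, contributing 21; the remaining 4 contribute 0. Total contributed: 21.
The bonus pool pays out 2.9 × 21 = 60.90 in total (split across the unequal shares, but the aggregate is all that matters for the group sum).
The 4 free-riders keep 21 each, adding 84. Group total = 84 + 60.90 = 144.90.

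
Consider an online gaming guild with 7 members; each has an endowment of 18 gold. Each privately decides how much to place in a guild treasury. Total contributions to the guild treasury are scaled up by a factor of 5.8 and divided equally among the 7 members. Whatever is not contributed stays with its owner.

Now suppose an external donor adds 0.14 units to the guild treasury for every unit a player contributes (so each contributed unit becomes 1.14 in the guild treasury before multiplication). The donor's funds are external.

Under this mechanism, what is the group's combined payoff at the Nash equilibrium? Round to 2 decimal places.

With the mechanism, a contributed unit returns 5.8 × 1.14 / 7 = 0.9446 per unit of net cost — still below 1 — so contributing 0 remains dominant for every player.
Everyone keeps their endowment and the group total is 7 × 18 = 126.

126.00 gold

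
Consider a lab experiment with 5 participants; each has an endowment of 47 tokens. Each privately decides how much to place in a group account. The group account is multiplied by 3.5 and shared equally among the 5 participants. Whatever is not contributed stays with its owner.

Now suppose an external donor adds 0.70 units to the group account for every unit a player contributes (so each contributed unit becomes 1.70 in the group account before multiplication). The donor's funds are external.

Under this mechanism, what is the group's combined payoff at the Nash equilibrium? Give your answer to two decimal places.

1398.25 tokens

Under the mechanism each unit contributed yields 3.5 × 1.70 / 5 = 1.1900 back to its contributor per unit of net cost, which exceeds 1, making full contribution the dominant choice for everyone.
At the Nash equilibrium everyone contributes 47. Group total payoff = 3.5 × 1.70 × 235 = 1398.25.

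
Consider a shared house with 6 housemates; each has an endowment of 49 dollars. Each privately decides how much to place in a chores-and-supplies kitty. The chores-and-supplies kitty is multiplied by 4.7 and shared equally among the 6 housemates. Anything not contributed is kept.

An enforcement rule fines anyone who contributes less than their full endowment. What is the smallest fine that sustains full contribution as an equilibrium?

Given the others contribute fully, the best deviation is to contribute 0 (any partial contribution still incurs the fine and gives up units whose private return 0.7833 is below 1).
Deviating from 49 to 0 saves 49 dollars but forfeits the deviator's share of the drop in the chores-and-supplies kitty: 4.7/6 × 49 = 38.38.
So the deviation gain is 49 − 38.38 = 10.62, and the fine must be at least 10.62 dollars to wipe it out.

10.62 dollars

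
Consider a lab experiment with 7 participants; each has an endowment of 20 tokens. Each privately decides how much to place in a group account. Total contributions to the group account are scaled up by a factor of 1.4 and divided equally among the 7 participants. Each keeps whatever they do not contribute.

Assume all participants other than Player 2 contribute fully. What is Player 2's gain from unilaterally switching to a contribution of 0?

16.00 tokens

Switching from a contribution of 20 to 0 lets Player 2 keep an extra 20 tokens, but lowers the group account by 20, which costs Player 2 their own share of that drop: 1.4/7 × 20 = 4.00.
Net gain = 20 − 4.00 = 16.00. The private return per contributed unit (0.2000) is below 1, so free-riding is indeed the best response regardless of what the others do.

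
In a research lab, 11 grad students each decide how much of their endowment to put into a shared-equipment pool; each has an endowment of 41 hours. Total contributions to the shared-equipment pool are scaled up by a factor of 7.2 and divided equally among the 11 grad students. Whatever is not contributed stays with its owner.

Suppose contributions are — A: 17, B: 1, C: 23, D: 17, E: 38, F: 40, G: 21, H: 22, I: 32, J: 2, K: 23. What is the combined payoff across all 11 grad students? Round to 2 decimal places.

1914.20 hours

Total contributed: 17 + 1 + 23 + 17 + 38 + 40 + 21 + 22 + 32 + 2 + 23 = 236; total kept: 11 × 41 − 236 = 215.
The shared-equipment pool pays out 7.2 × 236 = 1699.20 in aggregate.
Group total = 215 + 1699.20 = 1914.20.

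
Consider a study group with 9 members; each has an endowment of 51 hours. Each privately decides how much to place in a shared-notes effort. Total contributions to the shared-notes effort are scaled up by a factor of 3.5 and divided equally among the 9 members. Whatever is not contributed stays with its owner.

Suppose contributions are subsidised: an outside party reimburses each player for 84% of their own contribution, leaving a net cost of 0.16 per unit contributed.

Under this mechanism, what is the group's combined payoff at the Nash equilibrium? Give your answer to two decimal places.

Under the mechanism each unit contributed yields (3.5/9) / 0.16 = 2.4306 back to its contributor per unit of net cost, which exceeds 1, making full contribution the dominant choice for everyone.
So the Nash equilibrium is full contribution by all 9; the group earns 9 × (51 × 0.84 + 3.5 × 51) = 1992.06.

1992.06 hours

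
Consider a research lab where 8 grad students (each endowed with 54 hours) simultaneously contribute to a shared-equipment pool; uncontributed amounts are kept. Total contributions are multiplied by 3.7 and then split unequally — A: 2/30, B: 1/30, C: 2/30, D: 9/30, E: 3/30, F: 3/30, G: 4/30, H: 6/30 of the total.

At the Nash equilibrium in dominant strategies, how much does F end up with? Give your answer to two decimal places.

73.98 hours

A player with share s gets back 3.7·s per unit contributed, so full contribution is dominant for anyone with s > 1/3.7 = 0.2703 and zero contribution is dominant for anyone below.
D alone (share 9/30) is above the threshold, contributing 54; the remaining 7 contribute 0. Total contributed: 54.
F keeps 54 and receives 3.7 × 54 × 3/30 = 19.98 from the shared-equipment pool, for a payoff of 73.98.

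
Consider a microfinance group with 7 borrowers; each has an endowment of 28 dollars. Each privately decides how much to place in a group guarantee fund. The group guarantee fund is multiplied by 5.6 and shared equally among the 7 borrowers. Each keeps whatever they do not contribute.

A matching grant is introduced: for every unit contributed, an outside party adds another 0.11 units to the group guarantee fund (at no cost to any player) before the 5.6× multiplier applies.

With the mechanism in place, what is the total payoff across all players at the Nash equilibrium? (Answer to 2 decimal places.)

196.00 dollars

Even with the mechanism, each unit contributed returns only 5.6 × 1.11 / 7 = 0.8880 per unit of net cost, so contributing nothing is still dominant.
At the Nash equilibrium no one contributes; group total payoff = 7 × 28 = 196.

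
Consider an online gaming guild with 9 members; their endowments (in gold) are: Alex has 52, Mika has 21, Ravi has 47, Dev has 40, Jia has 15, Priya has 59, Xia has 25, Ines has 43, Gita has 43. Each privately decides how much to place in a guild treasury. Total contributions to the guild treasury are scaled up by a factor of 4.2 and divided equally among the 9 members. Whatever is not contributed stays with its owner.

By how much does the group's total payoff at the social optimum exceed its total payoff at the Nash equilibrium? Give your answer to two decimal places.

1104.00 gold

The private return per contributed unit is 4.2/9 = 0.4667 < 1 for every player regardless of endowment, so the Nash equilibrium is zero contribution and the group total is Σ E_j = 52 + 21 + 47 + 40 + 15 + 59 + 25 + 43 + 43 = 345.
Each contributed unit returns 4.200 to the group, so the social optimum is full contribution by everyone: group total = 4.200 × 345 = 1449.00.
Efficiency loss = (4.200 − 1) × 345 = 1104.00.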